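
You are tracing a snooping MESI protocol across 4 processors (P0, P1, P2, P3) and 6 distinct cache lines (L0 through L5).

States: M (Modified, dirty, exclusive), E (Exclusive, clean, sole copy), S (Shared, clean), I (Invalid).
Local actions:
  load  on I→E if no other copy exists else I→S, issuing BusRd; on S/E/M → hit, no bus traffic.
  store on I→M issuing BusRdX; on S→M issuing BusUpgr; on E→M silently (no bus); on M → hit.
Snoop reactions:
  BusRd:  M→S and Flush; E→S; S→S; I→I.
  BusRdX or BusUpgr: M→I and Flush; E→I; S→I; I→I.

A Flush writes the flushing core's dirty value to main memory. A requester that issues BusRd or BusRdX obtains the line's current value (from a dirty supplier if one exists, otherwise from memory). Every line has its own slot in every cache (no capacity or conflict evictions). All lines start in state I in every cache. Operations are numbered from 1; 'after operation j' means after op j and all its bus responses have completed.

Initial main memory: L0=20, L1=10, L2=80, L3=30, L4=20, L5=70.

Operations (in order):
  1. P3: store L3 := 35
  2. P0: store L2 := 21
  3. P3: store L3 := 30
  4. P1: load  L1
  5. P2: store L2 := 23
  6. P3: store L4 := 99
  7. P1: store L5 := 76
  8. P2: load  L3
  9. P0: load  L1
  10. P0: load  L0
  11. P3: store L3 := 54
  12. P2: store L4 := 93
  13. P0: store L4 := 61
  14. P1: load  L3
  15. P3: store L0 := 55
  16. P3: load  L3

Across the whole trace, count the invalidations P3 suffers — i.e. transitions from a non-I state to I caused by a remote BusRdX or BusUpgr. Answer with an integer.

invalidations = 1

[1] P3: store L3 := 35 | P0:I, P1:I, P2:I, P3:M(35) | bus: BusRdX
[2] P0: store L2 := 21 | P0:M(21), P1:I, P2:I, P3:I | bus: BusRdX
[3] P3: store L3 := 30 | P0:I, P1:I, P2:I, P3:M(30) | bus: none
[4] P1: load  L1 | P0:I, P1:E(10), P2:I, P3:I | bus: BusRd
[5] P2: store L2 := 23 | P0:I, P1:I, P2:M(23), P3:I | bus: BusRdX,Flush
[6] P3: store L4 := 99 | P0:I, P1:I, P2:I, P3:M(99) | bus: BusRdX
[7] P1: store L5 := 76 | P0:I, P1:M(76), P2:I, P3:I | bus: BusRdX
[8] P2: load  L3 | P0:I, P1:I, P2:S(30), P3:S(30) | bus: BusRd,Flush
[9] P0: load  L1 | P0:S(10), P1:S(10), P2:I, P3:I | bus: BusRd
[10] P0: load  L0 | P0:E(20), P1:I, P2:I, P3:I | bus: BusRd
[11] P3: store L3 := 54 | P0:I, P1:I, P2:I, P3:M(54) | bus: BusUpgr
[12] P2: store L4 := 93 | P0:I, P1:I, P2:M(93), P3:I | bus: BusRdX,Flush
[13] P0: store L4 := 61 | P0:M(61), P1:I, P2:I, P3:I | bus: BusRdX,Flush
[14] P1: load  L3 | P0:I, P1:S(54), P2:I, P3:S(54) | bus: BusRd,Flush
[15] P3: store L0 := 55 | P0:I, P1:I, P2:I, P3:M(55) | bus: BusRdX
[16] P3: load  L3 | P0:I, P1:S(54), P2:I, P3:S(54) | bus: none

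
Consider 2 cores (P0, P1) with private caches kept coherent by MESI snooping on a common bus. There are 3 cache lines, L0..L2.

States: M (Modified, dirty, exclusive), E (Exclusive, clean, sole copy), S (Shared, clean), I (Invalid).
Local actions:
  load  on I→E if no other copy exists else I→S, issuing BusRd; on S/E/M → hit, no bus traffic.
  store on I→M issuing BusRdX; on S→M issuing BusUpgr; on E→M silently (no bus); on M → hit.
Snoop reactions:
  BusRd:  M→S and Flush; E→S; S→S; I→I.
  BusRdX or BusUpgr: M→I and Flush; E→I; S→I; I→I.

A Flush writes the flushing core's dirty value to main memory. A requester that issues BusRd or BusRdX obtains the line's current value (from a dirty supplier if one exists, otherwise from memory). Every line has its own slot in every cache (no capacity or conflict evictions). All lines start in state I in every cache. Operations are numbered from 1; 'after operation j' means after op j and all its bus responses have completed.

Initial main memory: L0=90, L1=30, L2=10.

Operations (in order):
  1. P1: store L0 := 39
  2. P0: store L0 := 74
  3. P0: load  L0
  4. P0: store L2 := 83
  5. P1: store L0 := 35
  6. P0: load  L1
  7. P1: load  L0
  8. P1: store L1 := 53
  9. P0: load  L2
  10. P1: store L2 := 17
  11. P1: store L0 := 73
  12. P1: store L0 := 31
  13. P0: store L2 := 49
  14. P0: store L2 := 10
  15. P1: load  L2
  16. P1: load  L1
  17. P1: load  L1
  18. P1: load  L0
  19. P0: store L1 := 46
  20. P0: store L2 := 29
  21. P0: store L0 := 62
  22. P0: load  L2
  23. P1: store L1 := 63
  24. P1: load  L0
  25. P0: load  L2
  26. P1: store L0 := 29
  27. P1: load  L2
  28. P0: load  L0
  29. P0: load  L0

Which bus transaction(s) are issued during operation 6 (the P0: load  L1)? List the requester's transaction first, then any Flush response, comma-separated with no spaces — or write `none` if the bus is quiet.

[1] P1: store L0 := 39 | P0:I, P1:M(39) | bus: BusRdX
[2] P0: store L0 := 74 | P0:M(74), P1:I | bus: BusRdX,Flush
[3] P0: load  L0 | P0:M(74), P1:I | bus: none
[4] P0: store L2 := 83 | P0:M(83), P1:I | bus: BusRdX
[5] P1: store L0 := 35 | P0:I, P1:M(35) | bus: BusRdX,Flush
[6] P0: load  L1 | P0:E(30), P1:I | bus: BusRd
[7] P1: load  L0 | P0:I, P1:M(35) | bus: none
[8] P1: store L1 := 53 | P0:I, P1:M(53) | bus: BusRdX
[9] P0: load  L2 | P0:M(83), P1:I | bus: none
[10] P1: store L2 := 17 | P0:I, P1:M(17) | bus: BusRdX,Flush
[11] P1: store L0 := 73 | P0:I, P1:M(73) | bus: none
[12] P1: store L0 := 31 | P0:I, P1:M(31) | bus: none
[13] P0: store L2 := 49 | P0:M(49), P1:I | bus: BusRdX,Flush
[14] P0: store L2 := 10 | P0:M(10), P1:I | bus: none
[15] P1: load  L2 | P0:S(10), P1:S(10) | bus: BusRd,Flush
[16] P1: load  L1 | P0:I, P1:M(53) | bus: none
[17] P1: load  L1 | P0:I, P1:M(53) | bus: none
[18] P1: load  L0 | P0:I, P1:M(31) | bus: none
[19] P0: store L1 := 46 | P0:M(46), P1:I | bus: BusRdX,Flush
[20] P0: store L2 := 29 | P0:M(29), P1:I | bus: BusUpgr
[21] P0: store L0 := 62 | P0:M(62), P1:I | bus: BusRdX,Flush
[22] P0: load  L2 | P0:M(29), P1:I | bus: none
[23] P1: store L1 := 63 | P0:I, P1:M(63) | bus: BusRdX,Flush
[24] P1: load  L0 | P0:S(62), P1:S(62) | bus: BusRd,Flush
[25] P0: load  L2 | P0:M(29), P1:I | bus: none
[26] P1: store L0 := 29 | P0:I, P1:M(29) | bus: BusUpgr
[27] P1: load  L2 | P0:S(29), P1:S(29) | bus: BusRd,Flush
[28] P0: load  L0 | P0:S(29), P1:S(29) | bus: BusRd,Flush
[29] P0: load  L0 | P0:S(29), P1:S(29) | bus: none

bus = BusRd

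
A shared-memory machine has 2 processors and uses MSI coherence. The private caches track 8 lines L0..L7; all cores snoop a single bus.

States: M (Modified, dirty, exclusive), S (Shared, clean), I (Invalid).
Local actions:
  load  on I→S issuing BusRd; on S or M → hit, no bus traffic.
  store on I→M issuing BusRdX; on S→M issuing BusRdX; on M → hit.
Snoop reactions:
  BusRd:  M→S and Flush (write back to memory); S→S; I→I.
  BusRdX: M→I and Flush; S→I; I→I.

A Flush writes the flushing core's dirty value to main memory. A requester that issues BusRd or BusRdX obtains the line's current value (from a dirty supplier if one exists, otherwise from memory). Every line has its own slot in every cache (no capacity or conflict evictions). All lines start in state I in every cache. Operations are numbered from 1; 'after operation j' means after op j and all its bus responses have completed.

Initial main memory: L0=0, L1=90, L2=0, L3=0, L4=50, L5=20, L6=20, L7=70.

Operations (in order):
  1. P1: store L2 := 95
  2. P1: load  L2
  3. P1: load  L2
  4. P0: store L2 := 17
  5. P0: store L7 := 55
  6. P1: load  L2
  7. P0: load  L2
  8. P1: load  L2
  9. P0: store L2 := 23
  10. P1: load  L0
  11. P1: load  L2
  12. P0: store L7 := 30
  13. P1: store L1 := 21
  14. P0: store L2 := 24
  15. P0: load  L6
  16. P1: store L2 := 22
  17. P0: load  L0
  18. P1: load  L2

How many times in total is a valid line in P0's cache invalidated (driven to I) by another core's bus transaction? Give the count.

1. P1: store L2 := 95  bus=[BusRdX]  L2: P0=I P1=M  mem[L2]=0
2. P1: load  L2  bus=[-]  L2: P0=I P1=M  mem[L2]=0
3. P1: load  L2  bus=[-]  L2: P0=I P1=M  mem[L2]=0
4. P0: store L2 := 17  bus=[BusRdX,Flush]  L2: P0=M P1=I  mem[L2]=95
5. P0: store L7 := 55  bus=[BusRdX]  L7: P0=M P1=I  mem[L7]=70
6. P1: load  L2  bus=[BusRd,Flush]  L2: P0=S P1=S  mem[L2]=17
7. P0: load  L2  bus=[-]  L2: P0=S P1=S  mem[L2]=17
8. P1: load  L2  bus=[-]  L2: P0=S P1=S  mem[L2]=17
9. P0: store L2 := 23  bus=[BusRdX]  L2: P0=M P1=I  mem[L2]=17
10. P1: load  L0  bus=[BusRd]  L0: P0=I P1=S  mem[L0]=0
11. P1: load  L2  bus=[BusRd,Flush]  L2: P0=S P1=S  mem[L2]=23
12. P0: store L7 := 30  bus=[-]  L7: P0=M P1=I  mem[L7]=70
13. P1: store L1 := 21  bus=[BusRdX]  L1: P0=I P1=M  mem[L1]=90
14. P0: store L2 := 24  bus=[BusRdX]  L2: P0=M P1=I  mem[L2]=23
15. P0: load  L6  bus=[BusRd]  L6: P0=S P1=I  mem[L6]=20
16. P1: store L2 := 22  bus=[BusRdX,Flush]  L2: P0=I P1=M  mem[L2]=24
17. P0: load  L0  bus=[BusRd]  L0: P0=S P1=S  mem[L0]=0
18. P1: load  L2  bus=[-]  L2: P0=I P1=M  mem[L2]=24

invalidations = 1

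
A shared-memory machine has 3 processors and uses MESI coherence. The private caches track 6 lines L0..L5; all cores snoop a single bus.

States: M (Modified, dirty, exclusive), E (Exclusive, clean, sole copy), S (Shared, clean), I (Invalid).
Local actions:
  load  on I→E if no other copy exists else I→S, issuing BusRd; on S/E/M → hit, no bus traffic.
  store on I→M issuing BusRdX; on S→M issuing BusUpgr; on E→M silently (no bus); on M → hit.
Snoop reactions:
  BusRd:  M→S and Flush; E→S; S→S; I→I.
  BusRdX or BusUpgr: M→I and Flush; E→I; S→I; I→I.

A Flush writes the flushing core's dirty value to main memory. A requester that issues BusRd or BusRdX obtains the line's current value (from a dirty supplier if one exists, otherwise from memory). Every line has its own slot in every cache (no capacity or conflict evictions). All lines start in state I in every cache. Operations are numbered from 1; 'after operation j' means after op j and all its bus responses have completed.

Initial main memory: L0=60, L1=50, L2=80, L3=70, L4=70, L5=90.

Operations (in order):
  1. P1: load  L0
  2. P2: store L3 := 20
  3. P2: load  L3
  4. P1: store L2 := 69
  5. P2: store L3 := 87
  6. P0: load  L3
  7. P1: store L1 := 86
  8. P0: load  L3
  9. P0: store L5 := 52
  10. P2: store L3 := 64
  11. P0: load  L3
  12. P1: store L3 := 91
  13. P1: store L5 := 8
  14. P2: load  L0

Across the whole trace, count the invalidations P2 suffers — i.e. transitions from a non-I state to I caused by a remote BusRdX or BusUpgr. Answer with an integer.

invalidations = 1

[1] P1: load  L0 | P0:I, P1:E(60), P2:I | bus: BusRd
[2] P2: store L3 := 20 | P0:I, P1:I, P2:M(20) | bus: BusRdX
[3] P2: load  L3 | P0:I, P1:I, P2:M(20) | bus: none
[4] P1: store L2 := 69 | P0:I, P1:M(69), P2:I | bus: BusRdX
[5] P2: store L3 := 87 | P0:I, P1:I, P2:M(87) | bus: none
[6] P0: load  L3 | P0:S(87), P1:I, P2:S(87) | bus: BusRd,Flush
[7] P1: store L1 := 86 | P0:I, P1:M(86), P2:I | bus: BusRdX
[8] P0: load  L3 | P0:S(87), P1:I, P2:S(87) | bus: none
[9] P0: store L5 := 52 | P0:M(52), P1:I, P2:I | bus: BusRdX
[10] P2: store L3 := 64 | P0:I, P1:I, P2:M(64) | bus: BusUpgr
[11] P0: load  L3 | P0:S(64), P1:I, P2:S(64) | bus: BusRd,Flush
[12] P1: store L3 := 91 | P0:I, P1:M(91), P2:I | bus: BusRdX
[13] P1: store L5 := 8 | P0:I, P1:M(8), P2:I | bus: BusRdX,Flush
[14] P2: load  L0 | P0:I, P1:S(60), P2:S(60) | bus: BusRd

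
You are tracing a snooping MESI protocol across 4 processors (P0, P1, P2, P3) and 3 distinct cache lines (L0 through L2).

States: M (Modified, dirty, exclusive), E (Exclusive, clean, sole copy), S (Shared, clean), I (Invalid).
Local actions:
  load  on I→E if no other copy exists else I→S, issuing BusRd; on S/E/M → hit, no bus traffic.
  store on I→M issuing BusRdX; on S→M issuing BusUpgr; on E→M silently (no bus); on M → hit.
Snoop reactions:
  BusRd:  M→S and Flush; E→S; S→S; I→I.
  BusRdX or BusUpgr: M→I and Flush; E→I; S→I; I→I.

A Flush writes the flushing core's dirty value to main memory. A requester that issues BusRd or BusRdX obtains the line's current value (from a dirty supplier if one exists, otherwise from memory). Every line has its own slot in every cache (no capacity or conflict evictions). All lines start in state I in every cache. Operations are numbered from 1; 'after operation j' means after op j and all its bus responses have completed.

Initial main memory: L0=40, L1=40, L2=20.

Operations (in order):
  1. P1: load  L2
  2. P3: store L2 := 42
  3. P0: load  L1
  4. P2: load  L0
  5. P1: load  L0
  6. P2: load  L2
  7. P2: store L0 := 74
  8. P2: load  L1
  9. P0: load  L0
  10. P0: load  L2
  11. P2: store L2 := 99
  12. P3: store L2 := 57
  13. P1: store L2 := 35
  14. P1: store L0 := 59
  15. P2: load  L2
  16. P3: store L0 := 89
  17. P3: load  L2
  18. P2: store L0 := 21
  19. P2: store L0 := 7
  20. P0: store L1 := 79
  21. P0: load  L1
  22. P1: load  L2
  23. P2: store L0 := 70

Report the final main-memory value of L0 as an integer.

memory[L0] = 89

step 1: P1: load  L2  ⟶  IEII  (L2)  txn=BusRd  M[L2]=20
step 2: P3: store L2 := 42  ⟶  IIIM  (L2)  txn=BusRdX  M[L2]=20
step 3: P0: load  L1  ⟶  EIII  (L1)  txn=BusRd  M[L1]=40
step 4: P2: load  L0  ⟶  IIEI  (L0)  txn=BusRd  M[L0]=40
step 5: P1: load  L0  ⟶  ISSI  (L0)  txn=BusRd  M[L0]=40
step 6: P2: load  L2  ⟶  IISS  (L2)  txn=BusRd+Flush  M[L2]=42
step 7: P2: store L0 := 74  ⟶  IIMI  (L0)  txn=BusUpgr  M[L0]=40
step 8: P2: load  L1  ⟶  SISI  (L1)  txn=BusRd  M[L1]=40
step 9: P0: load  L0  ⟶  SISI  (L0)  txn=BusRd+Flush  M[L0]=74
step 10: P0: load  L2  ⟶  SISS  (L2)  txn=BusRd  M[L2]=42
step 11: P2: store L2 := 99  ⟶  IIMI  (L2)  txn=BusUpgr  M[L2]=42
step 12: P3: store L2 := 57  ⟶  IIIM  (L2)  txn=BusRdX+Flush  M[L2]=99
step 13: P1: store L2 := 35  ⟶  IMII  (L2)  txn=BusRdX+Flush  M[L2]=57
step 14: P1: store L0 := 59  ⟶  IMII  (L0)  txn=BusRdX  M[L0]=74
step 15: P2: load  L2  ⟶  ISSI  (L2)  txn=BusRd+Flush  M[L2]=35
step 16: P3: store L0 := 89  ⟶  IIIM  (L0)  txn=BusRdX+Flush  M[L0]=59
step 17: P3: load  L2  ⟶  ISSS  (L2)  txn=BusRd  M[L2]=35
step 18: P2: store L0 := 21  ⟶  IIMI  (L0)  txn=BusRdX+Flush  M[L0]=89
step 19: P2: store L0 := 7  ⟶  IIMI  (L0)  txn=∅  M[L0]=89
step 20: P0: store L1 := 79  ⟶  MIII  (L1)  txn=BusUpgr  M[L1]=40
step 21: P0: load  L1  ⟶  MIII  (L1)  txn=∅  M[L1]=40
step 22: P1: load  L2  ⟶  ISSS  (L2)  txn=∅  M[L2]=35
step 23: P2: store L0 := 70  ⟶  IIMI  (L0)  txn=∅  M[L0]=89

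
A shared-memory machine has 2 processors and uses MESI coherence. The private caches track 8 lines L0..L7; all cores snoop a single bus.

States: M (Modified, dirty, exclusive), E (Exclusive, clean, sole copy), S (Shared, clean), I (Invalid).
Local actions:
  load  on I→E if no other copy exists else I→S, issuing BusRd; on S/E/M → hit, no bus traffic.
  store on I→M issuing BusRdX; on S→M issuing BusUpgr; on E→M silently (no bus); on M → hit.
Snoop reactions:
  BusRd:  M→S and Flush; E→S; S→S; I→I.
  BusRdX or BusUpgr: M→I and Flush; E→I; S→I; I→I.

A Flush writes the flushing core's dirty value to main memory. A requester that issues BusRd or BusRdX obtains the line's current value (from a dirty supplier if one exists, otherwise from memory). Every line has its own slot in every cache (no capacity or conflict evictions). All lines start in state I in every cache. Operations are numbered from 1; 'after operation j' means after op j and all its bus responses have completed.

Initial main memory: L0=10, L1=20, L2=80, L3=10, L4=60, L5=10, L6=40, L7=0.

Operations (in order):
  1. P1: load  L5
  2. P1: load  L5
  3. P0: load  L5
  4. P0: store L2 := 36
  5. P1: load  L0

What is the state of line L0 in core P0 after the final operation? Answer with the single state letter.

state = I

1. P1: load  L5  bus=[BusRd]  L5: P0=I P1=E  mem[L5]=10
2. P1: load  L5  bus=[-]  L5: P0=I P1=E  mem[L5]=10
3. P0: load  L5  bus=[BusRd]  L5: P0=S P1=S  mem[L5]=10
4. P0: store L2 := 36  bus=[BusRdX]  L2: P0=M P1=I  mem[L2]=80
5. P1: load  L0  bus=[BusRd]  L0: P0=I P1=E  mem[L0]=10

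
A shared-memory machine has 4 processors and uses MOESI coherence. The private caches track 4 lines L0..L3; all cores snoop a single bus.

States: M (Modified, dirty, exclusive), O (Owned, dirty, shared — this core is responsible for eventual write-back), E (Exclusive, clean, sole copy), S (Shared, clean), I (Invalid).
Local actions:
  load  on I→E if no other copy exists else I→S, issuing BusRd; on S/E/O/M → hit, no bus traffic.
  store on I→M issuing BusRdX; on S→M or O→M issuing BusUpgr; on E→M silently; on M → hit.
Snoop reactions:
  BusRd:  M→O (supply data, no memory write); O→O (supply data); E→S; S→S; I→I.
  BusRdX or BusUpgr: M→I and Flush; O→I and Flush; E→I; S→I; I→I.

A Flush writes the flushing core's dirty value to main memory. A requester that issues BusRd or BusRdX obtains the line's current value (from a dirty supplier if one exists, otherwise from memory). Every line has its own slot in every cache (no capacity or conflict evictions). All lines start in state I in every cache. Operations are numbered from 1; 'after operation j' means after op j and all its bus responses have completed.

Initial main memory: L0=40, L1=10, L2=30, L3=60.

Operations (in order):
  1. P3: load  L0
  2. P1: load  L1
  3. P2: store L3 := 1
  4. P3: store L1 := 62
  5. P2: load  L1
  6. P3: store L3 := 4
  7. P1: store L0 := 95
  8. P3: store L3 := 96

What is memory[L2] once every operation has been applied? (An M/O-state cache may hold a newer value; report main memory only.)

memory[L2] = 30

[1] P3: load  L0 | P0:I, P1:I, P2:I, P3:E(40) | bus: BusRd
[2] P1: load  L1 | P0:I, P1:E(10), P2:I, P3:I | bus: BusRd
[3] P2: store L3 := 1 | P0:I, P1:I, P2:M(1), P3:I | bus: BusRdX
[4] P3: store L1 := 62 | P0:I, P1:I, P2:I, P3:M(62) | bus: BusRdX
[5] P2: load  L1 | P0:I, P1:I, P2:S(62), P3:O(62) | bus: BusRd
[6] P3: store L3 := 4 | P0:I, P1:I, P2:I, P3:M(4) | bus: BusRdX,Flush
[7] P1: store L0 := 95 | P0:I, P1:M(95), P2:I, P3:I | bus: BusRdX
[8] P3: store L3 := 96 | P0:I, P1:I, P2:I, P3:M(96) | bus: none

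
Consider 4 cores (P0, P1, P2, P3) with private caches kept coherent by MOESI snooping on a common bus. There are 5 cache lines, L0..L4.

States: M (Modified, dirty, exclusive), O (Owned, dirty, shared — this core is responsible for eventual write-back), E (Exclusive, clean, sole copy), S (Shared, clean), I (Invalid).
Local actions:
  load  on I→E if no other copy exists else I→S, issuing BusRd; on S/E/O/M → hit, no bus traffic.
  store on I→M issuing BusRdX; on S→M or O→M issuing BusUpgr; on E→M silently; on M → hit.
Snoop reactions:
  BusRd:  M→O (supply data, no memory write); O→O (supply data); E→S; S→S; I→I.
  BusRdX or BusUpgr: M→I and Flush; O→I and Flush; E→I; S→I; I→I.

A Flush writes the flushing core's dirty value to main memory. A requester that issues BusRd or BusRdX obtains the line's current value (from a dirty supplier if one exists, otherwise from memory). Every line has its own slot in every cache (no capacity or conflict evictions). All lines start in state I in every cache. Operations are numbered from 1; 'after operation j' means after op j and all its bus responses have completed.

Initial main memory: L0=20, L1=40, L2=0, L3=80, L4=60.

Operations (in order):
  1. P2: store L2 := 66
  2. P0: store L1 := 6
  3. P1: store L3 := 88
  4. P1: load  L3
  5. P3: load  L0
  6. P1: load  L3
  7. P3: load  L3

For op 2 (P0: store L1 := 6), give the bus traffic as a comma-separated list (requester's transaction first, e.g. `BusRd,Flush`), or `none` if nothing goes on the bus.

bus = BusRdX

  op1 P2: store L2 := 66 → I/I/M/I on L2; bus BusRdX; mem=0
  op2 P0: store L1 := 6 → M/I/I/I on L1; bus BusRdX; mem=40
  op3 P1: store L3 := 88 → I/M/I/I on L3; bus BusRdX; mem=80
  op4 P1: load  L3 → I/M/I/I on L3; bus (none); mem=80
  op5 P3: load  L0 → I/I/I/E on L0; bus BusRd; mem=20
  op6 P1: load  L3 → I/M/I/I on L3; bus (none); mem=80
  op7 P3: load  L3 → I/O/I/S on L3; bus BusRd; mem=80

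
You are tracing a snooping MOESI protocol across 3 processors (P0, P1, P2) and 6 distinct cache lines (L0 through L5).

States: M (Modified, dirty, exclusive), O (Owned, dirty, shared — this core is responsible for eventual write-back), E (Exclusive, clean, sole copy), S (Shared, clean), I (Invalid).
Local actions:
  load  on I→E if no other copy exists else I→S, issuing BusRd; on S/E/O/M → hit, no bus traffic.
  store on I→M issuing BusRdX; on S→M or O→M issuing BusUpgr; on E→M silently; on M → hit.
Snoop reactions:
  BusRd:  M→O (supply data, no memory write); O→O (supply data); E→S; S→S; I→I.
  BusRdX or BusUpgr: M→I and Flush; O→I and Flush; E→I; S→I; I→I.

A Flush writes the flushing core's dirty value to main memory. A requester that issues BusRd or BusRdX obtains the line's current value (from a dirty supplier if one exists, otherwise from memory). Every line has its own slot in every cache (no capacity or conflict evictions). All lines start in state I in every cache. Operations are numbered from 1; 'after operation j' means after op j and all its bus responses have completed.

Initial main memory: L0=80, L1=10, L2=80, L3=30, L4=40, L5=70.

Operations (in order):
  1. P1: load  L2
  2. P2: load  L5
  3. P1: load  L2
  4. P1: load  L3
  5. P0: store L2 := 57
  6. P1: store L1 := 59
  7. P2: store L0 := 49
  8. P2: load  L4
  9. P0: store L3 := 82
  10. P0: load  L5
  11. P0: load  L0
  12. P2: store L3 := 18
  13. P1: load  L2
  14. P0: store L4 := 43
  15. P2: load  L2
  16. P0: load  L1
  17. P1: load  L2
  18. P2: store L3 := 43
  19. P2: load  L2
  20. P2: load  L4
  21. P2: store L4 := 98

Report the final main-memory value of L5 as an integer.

memory[L5] = 70

[1] P1: load  L2 | P0:I, P1:E(80), P2:I | bus: BusRd
[2] P2: load  L5 | P0:I, P1:I, P2:E(70) | bus: BusRd
[3] P1: load  L2 | P0:I, P1:E(80), P2:I | bus: none
[4] P1: load  L3 | P0:I, P1:E(30), P2:I | bus: BusRd
[5] P0: store L2 := 57 | P0:M(57), P1:I, P2:I | bus: BusRdX
[6] P1: store L1 := 59 | P0:I, P1:M(59), P2:I | bus: BusRdX
[7] P2: store L0 := 49 | P0:I, P1:I, P2:M(49) | bus: BusRdX
[8] P2: load  L4 | P0:I, P1:I, P2:E(40) | bus: BusRd
[9] P0: store L3 := 82 | P0:M(82), P1:I, P2:I | bus: BusRdX
[10] P0: load  L5 | P0:S(70), P1:I, P2:S(70) | bus: BusRd
[11] P0: load  L0 | P0:S(49), P1:I, P2:O(49) | bus: BusRd
[12] P2: store L3 := 18 | P0:I, P1:I, P2:M(18) | bus: BusRdX,Flush
[13] P1: load  L2 | P0:O(57), P1:S(57), P2:I | bus: BusRd
[14] P0: store L4 := 43 | P0:M(43), P1:I, P2:I | bus: BusRdX
[15] P2: load  L2 | P0:O(57), P1:S(57), P2:S(57) | bus: BusRd
[16] P0: load  L1 | P0:S(59), P1:O(59), P2:I | bus: BusRd
[17] P1: load  L2 | P0:O(57), P1:S(57), P2:S(57) | bus: none
[18] P2: store L3 := 43 | P0:I, P1:I, P2:M(43) | bus: none
[19] P2: load  L2 | P0:O(57), P1:S(57), P2:S(57) | bus: none
[20] P2: load  L4 | P0:O(43), P1:I, P2:S(43) | bus: BusRd
[21] P2: store L4 := 98 | P0:I, P1:I, P2:M(98) | bus: BusUpgr,Flush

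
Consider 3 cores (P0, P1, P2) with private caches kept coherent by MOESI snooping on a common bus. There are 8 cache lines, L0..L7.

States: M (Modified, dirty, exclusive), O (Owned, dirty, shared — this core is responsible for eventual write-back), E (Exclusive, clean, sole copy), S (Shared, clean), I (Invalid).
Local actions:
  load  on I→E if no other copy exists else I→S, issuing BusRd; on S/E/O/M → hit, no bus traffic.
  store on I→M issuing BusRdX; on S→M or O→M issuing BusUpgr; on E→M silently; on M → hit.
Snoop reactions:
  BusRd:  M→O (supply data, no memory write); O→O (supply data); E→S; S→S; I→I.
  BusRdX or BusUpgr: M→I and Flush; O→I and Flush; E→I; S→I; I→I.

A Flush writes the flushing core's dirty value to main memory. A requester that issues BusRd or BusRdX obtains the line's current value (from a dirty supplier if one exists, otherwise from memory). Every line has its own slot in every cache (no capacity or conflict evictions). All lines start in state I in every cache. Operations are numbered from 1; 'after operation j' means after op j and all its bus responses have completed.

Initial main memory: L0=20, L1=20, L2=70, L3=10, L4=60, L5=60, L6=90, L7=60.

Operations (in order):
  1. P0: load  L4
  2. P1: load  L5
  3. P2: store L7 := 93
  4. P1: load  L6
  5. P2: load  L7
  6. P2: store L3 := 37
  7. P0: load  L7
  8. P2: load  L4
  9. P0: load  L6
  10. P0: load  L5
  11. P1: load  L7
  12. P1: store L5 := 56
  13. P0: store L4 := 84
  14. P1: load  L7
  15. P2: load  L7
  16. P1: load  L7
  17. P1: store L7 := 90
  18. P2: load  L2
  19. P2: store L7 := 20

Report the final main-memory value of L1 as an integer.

1. P0: load  L4  bus=[BusRd]  L4: P0=E P1=I P2=I  mem[L4]=60
2. P1: load  L5  bus=[BusRd]  L5: P0=I P1=E P2=I  mem[L5]=60
3. P2: store L7 := 93  bus=[BusRdX]  L7: P0=I P1=I P2=M  mem[L7]=60
4. P1: load  L6  bus=[BusRd]  L6: P0=I P1=E P2=I  mem[L6]=90
5. P2: load  L7  bus=[-]  L7: P0=I P1=I P2=M  mem[L7]=60
6. P2: store L3 := 37  bus=[BusRdX]  L3: P0=I P1=I P2=M  mem[L3]=10
7. P0: load  L7  bus=[BusRd]  L7: P0=S P1=I P2=O  mem[L7]=60
8. P2: load  L4  bus=[BusRd]  L4: P0=S P1=I P2=S  mem[L4]=60
9. P0: load  L6  bus=[BusRd]  L6: P0=S P1=S P2=I  mem[L6]=90
10. P0: load  L5  bus=[BusRd]  L5: P0=S P1=S P2=I  mem[L5]=60
11. P1: load  L7  bus=[BusRd]  L7: P0=S P1=S P2=O  mem[L7]=60
12. P1: store L5 := 56  bus=[BusUpgr]  L5: P0=I P1=M P2=I  mem[L5]=60
13. P0: store L4 := 84  bus=[BusUpgr]  L4: P0=M P1=I P2=I  mem[L4]=60
14. P1: load  L7  bus=[-]  L7: P0=S P1=S P2=O  mem[L7]=60
15. P2: load  L7  bus=[-]  L7: P0=S P1=S P2=O  mem[L7]=60
16. P1: load  L7  bus=[-]  L7: P0=S P1=S P2=O  mem[L7]=60
17. P1: store L7 := 90  bus=[BusUpgr,Flush]  L7: P0=I P1=M P2=I  mem[L7]=93
18. P2: load  L2  bus=[BusRd]  L2: P0=I P1=I P2=E  mem[L2]=70
19. P2: store L7 := 20  bus=[BusRdX,Flush]  L7: P0=I P1=I P2=M  mem[L7]=90

memory[L1] = 20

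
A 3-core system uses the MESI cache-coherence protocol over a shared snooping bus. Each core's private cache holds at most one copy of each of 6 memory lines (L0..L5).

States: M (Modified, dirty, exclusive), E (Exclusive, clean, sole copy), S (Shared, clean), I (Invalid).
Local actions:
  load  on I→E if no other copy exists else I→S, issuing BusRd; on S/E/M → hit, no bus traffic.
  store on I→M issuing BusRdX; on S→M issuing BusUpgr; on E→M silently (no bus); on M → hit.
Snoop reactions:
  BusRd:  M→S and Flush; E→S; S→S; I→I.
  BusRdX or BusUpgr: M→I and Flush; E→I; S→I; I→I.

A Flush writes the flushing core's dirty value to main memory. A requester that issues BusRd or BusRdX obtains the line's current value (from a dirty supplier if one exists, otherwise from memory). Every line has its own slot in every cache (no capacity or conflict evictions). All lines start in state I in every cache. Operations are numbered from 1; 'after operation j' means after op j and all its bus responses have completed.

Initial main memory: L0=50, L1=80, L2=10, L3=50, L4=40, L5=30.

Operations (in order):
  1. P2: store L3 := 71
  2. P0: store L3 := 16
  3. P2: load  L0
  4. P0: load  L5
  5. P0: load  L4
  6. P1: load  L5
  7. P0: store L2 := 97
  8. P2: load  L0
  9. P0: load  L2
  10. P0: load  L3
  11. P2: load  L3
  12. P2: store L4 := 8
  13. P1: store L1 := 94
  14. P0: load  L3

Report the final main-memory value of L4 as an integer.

memory[L4] = 40

step 1: P2: store L3 := 71  ⟶  IIM  (L3)  txn=BusRdX  M[L3]=50
step 2: P0: store L3 := 16  ⟶  MII  (L3)  txn=BusRdX+Flush  M[L3]=71
step 3: P2: load  L0  ⟶  IIE  (L0)  txn=BusRd  M[L0]=50
step 4: P0: load  L5  ⟶  EII  (L5)  txn=BusRd  M[L5]=30
step 5: P0: load  L4  ⟶  EII  (L4)  txn=BusRd  M[L4]=40
step 6: P1: load  L5  ⟶  SSI  (L5)  txn=BusRd  M[L5]=30
step 7: P0: store L2 := 97  ⟶  MII  (L2)  txn=BusRdX  M[L2]=10
step 8: P2: load  L0  ⟶  IIE  (L0)  txn=∅  M[L0]=50
step 9: P0: load  L2  ⟶  MII  (L2)  txn=∅  M[L2]=10
step 10: P0: load  L3  ⟶  MII  (L3)  txn=∅  M[L3]=71
step 11: P2: load  L3  ⟶  SIS  (L3)  txn=BusRd+Flush  M[L3]=16
step 12: P2: store L4 := 8  ⟶  IIM  (L4)  txn=BusRdX  M[L4]=40
step 13: P1: store L1 := 94  ⟶  IMI  (L1)  txn=BusRdX  M[L1]=80
step 14: P0: load  L3  ⟶  SIS  (L3)  txn=∅  M[L3]=16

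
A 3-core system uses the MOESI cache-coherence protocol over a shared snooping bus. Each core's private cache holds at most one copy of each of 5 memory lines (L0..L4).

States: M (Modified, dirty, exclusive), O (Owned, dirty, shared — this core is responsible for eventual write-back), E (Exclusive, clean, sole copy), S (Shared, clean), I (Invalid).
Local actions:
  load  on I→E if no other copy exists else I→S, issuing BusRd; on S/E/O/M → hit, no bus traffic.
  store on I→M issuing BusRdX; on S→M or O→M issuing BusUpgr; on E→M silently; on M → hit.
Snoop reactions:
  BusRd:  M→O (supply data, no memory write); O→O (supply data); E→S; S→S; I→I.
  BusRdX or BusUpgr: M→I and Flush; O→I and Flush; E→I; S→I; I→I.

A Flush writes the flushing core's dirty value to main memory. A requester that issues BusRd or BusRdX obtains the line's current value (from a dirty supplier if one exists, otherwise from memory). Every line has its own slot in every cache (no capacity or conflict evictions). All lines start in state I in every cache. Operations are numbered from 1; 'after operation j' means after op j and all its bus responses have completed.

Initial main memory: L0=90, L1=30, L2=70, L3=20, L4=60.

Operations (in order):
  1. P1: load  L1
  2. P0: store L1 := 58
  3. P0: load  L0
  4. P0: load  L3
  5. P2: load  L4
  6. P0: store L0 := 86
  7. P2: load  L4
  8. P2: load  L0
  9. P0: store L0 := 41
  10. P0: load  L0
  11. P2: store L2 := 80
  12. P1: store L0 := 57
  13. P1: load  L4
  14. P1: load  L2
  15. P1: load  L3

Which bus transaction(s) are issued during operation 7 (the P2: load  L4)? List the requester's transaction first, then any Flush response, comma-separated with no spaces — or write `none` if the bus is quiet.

[1] P1: load  L1 | P0:I, P1:E(30), P2:I | bus: BusRd
[2] P0: store L1 := 58 | P0:M(58), P1:I, P2:I | bus: BusRdX
[3] P0: load  L0 | P0:E(90), P1:I, P2:I | bus: BusRd
[4] P0: load  L3 | P0:E(20), P1:I, P2:I | bus: BusRd
[5] P2: load  L4 | P0:I, P1:I, P2:E(60) | bus: BusRd
[6] P0: store L0 := 86 | P0:M(86), P1:I, P2:I | bus: none
[7] P2: load  L4 | P0:I, P1:I, P2:E(60) | bus: none
[8] P2: load  L0 | P0:O(86), P1:I, P2:S(86) | bus: BusRd
[9] P0: store L0 := 41 | P0:M(41), P1:I, P2:I | bus: BusUpgr
[10] P0: load  L0 | P0:M(41), P1:I, P2:I | bus: none
[11] P2: store L2 := 80 | P0:I, P1:I, P2:M(80) | bus: BusRdX
[12] P1: store L0 := 57 | P0:I, P1:M(57), P2:I | bus: BusRdX,Flush
[13] P1: load  L4 | P0:I, P1:S(60), P2:S(60) | bus: BusRd
[14] P1: load  L2 | P0:I, P1:S(80), P2:O(80) | bus: BusRd
[15] P1: load  L3 | P0:S(20), P1:S(20), P2:I | bus: BusRd

bus = none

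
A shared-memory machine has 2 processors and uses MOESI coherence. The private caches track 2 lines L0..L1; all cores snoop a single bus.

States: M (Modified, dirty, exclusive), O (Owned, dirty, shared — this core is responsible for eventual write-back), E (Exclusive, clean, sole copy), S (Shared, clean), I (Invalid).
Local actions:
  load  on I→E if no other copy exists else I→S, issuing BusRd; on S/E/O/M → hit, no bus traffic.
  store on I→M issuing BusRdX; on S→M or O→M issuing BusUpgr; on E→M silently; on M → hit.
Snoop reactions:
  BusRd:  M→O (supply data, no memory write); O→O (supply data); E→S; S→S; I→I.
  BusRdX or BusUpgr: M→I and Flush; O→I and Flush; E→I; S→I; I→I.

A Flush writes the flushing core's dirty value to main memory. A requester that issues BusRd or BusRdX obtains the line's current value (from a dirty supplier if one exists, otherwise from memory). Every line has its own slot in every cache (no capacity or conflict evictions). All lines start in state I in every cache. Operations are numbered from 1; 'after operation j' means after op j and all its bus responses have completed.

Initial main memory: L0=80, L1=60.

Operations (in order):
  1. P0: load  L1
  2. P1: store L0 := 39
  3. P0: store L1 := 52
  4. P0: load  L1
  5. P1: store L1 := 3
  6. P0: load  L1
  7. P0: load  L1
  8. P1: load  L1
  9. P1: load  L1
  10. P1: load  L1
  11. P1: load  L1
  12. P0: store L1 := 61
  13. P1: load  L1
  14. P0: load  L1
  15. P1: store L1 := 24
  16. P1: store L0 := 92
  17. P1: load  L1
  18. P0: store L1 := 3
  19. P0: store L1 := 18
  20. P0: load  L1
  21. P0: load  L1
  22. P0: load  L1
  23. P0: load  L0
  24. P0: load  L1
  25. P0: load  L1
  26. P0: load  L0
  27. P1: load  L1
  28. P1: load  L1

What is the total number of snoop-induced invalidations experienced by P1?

step 1: P0: load  L1  ⟶  EI  (L1)  txn=BusRd  M[L1]=60
step 2: P1: store L0 := 39  ⟶  IM  (L0)  txn=BusRdX  M[L0]=80
step 3: P0: store L1 := 52  ⟶  MI  (L1)  txn=∅  M[L1]=60
step 4: P0: load  L1  ⟶  MI  (L1)  txn=∅  M[L1]=60
step 5: P1: store L1 := 3  ⟶  IM  (L1)  txn=BusRdX+Flush  M[L1]=52
step 6: P0: load  L1  ⟶  SO  (L1)  txn=BusRd  M[L1]=52
step 7: P0: load  L1  ⟶  SO  (L1)  txn=∅  M[L1]=52
step 8: P1: load  L1  ⟶  SO  (L1)  txn=∅  M[L1]=52
step 9: P1: load  L1  ⟶  SO  (L1)  txn=∅  M[L1]=52
step 10: P1: load  L1  ⟶  SO  (L1)  txn=∅  M[L1]=52
step 11: P1: load  L1  ⟶  SO  (L1)  txn=∅  M[L1]=52
step 12: P0: store L1 := 61  ⟶  MI  (L1)  txn=BusUpgr+Flush  M[L1]=3
step 13: P1: load  L1  ⟶  OS  (L1)  txn=BusRd  M[L1]=3
step 14: P0: load  L1  ⟶  OS  (L1)  txn=∅  M[L1]=3
step 15: P1: store L1 := 24  ⟶  IM  (L1)  txn=BusUpgr+Flush  M[L1]=61
step 16: P1: store L0 := 92  ⟶  IM  (L0)  txn=∅  M[L0]=80
step 17: P1: load  L1  ⟶  IM  (L1)  txn=∅  M[L1]=61
step 18: P0: store L1 := 3  ⟶  MI  (L1)  txn=BusRdX+Flush  M[L1]=24
step 19: P0: store L1 := 18  ⟶  MI  (L1)  txn=∅  M[L1]=24
step 20: P0: load  L1  ⟶  MI  (L1)  txn=∅  M[L1]=24
step 21: P0: load  L1  ⟶  MI  (L1)  txn=∅  M[L1]=24
step 22: P0: load  L1  ⟶  MI  (L1)  txn=∅  M[L1]=24
step 23: P0: load  L0  ⟶  SO  (L0)  txn=BusRd  M[L0]=80
step 24: P0: load  L1  ⟶  MI  (L1)  txn=∅  M[L1]=24
step 25: P0: load  L1  ⟶  MI  (L1)  txn=∅  M[L1]=24
step 26: P0: load  L0  ⟶  SO  (L0)  txn=∅  M[L0]=80
step 27: P1: load  L1  ⟶  OS  (L1)  txn=BusRd  M[L1]=24
step 28: P1: load  L1  ⟶  OS  (L1)  txn=∅  M[L1]=24

invalidations = 2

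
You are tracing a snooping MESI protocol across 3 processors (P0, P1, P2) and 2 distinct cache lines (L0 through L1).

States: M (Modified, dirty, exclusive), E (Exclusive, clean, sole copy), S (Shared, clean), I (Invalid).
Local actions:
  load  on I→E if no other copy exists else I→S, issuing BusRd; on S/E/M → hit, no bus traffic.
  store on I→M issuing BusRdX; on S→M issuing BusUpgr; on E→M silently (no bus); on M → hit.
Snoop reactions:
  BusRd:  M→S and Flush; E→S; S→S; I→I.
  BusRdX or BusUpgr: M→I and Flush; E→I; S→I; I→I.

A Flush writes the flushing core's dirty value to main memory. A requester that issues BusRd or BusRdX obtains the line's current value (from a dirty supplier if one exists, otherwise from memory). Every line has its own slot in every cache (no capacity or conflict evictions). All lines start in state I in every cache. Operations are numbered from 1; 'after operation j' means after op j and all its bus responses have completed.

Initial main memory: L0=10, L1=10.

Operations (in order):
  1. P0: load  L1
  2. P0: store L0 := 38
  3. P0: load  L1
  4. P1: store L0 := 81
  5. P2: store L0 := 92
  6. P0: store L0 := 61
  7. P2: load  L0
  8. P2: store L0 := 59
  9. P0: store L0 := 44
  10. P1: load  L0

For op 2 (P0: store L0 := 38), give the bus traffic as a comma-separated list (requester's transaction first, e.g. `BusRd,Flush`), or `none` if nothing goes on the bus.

bus = BusRdX

1. P0: load  L1  bus=[BusRd]  L1: P0=E P1=I P2=I  mem[L1]=10
2. P0: store L0 := 38  bus=[BusRdX]  L0: P0=M P1=I P2=I  mem[L0]=10
3. P0: load  L1  bus=[-]  L1: P0=E P1=I P2=I  mem[L1]=10
4. P1: store L0 := 81  bus=[BusRdX,Flush]  L0: P0=I P1=M P2=I  mem[L0]=38
5. P2: store L0 := 92  bus=[BusRdX,Flush]  L0: P0=I P1=I P2=M  mem[L0]=81
6. P0: store L0 := 61  bus=[BusRdX,Flush]  L0: P0=M P1=I P2=I  mem[L0]=92
7. P2: load  L0  bus=[BusRd,Flush]  L0: P0=S P1=I P2=S  mem[L0]=61
8. P2: store L0 := 59  bus=[BusUpgr]  L0: P0=I P1=I P2=M  mem[L0]=61
9. P0: store L0 := 44  bus=[BusRdX,Flush]  L0: P0=M P1=I P2=I  mem[L0]=59
10. P1: load  L0  bus=[BusRd,Flush]  L0: P0=S P1=S P2=I  mem[L0]=44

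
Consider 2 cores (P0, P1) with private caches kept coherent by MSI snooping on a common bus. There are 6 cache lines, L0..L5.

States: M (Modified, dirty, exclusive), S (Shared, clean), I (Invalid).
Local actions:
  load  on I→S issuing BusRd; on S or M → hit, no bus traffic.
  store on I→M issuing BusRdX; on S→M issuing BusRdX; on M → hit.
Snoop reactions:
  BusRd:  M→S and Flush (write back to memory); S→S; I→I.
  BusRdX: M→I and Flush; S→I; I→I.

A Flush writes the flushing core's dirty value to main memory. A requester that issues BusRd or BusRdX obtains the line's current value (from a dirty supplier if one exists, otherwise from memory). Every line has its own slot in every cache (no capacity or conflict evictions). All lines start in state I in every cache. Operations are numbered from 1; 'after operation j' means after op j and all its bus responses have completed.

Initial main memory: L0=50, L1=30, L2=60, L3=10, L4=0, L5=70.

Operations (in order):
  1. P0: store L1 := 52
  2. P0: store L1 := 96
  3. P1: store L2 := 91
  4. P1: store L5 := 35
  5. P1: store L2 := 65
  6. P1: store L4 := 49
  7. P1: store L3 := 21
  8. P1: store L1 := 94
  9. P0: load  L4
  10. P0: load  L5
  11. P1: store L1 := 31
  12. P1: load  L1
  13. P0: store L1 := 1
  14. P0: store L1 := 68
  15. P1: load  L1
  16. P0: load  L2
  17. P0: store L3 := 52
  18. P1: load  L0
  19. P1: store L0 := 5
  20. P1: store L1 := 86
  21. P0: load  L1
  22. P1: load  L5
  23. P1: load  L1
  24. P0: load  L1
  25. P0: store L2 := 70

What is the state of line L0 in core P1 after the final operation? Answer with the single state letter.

state = M

  op1 P0: store L1 := 52 → M/I on L1; bus BusRdX; mem=30
  op2 P0: store L1 := 96 → M/I on L1; bus (none); mem=30
  op3 P1: store L2 := 91 → I/M on L2; bus BusRdX; mem=60
  op4 P1: store L5 := 35 → I/M on L5; bus BusRdX; mem=70
  op5 P1: store L2 := 65 → I/M on L2; bus (none); mem=60
  op6 P1: store L4 := 49 → I/M on L4; bus BusRdX; mem=0
  op7 P1: store L3 := 21 → I/M on L3; bus BusRdX; mem=10
  op8 P1: store L1 := 94 → I/M on L1; bus BusRdX Flush; mem=96
  op9 P0: load  L4 → S/S on L4; bus BusRd Flush; mem=49
  op10 P0: load  L5 → S/S on L5; bus BusRd Flush; mem=35
  op11 P1: store L1 := 31 → I/M on L1; bus (none); mem=96
  op12 P1: load  L1 → I/M on L1; bus (none); mem=96
  op13 P0: store L1 := 1 → M/I on L1; bus BusRdX Flush; mem=31
  op14 P0: store L1 := 68 → M/I on L1; bus (none); mem=31
  op15 P1: load  L1 → S/S on L1; bus BusRd Flush; mem=68
  op16 P0: load  L2 → S/S on L2; bus BusRd Flush; mem=65
  op17 P0: store L3 := 52 → M/I on L3; bus BusRdX Flush; mem=21
  op18 P1: load  L0 → I/S on L0; bus BusRd; mem=50
  op19 P1: store L0 := 5 → I/M on L0; bus BusRdX; mem=50
  op20 P1: store L1 := 86 → I/M on L1; bus BusRdX; mem=68
  op21 P0: load  L1 → S/S on L1; bus BusRd Flush; mem=86
  op22 P1: load  L5 → S/S on L5; bus (none); mem=35
  op23 P1: load  L1 → S/S on L1; bus (none); mem=86
  op24 P0: load  L1 → S/S on L1; bus (none); mem=86
  op25 P0: store L2 := 70 → M/I on L2; bus BusRdX; mem=65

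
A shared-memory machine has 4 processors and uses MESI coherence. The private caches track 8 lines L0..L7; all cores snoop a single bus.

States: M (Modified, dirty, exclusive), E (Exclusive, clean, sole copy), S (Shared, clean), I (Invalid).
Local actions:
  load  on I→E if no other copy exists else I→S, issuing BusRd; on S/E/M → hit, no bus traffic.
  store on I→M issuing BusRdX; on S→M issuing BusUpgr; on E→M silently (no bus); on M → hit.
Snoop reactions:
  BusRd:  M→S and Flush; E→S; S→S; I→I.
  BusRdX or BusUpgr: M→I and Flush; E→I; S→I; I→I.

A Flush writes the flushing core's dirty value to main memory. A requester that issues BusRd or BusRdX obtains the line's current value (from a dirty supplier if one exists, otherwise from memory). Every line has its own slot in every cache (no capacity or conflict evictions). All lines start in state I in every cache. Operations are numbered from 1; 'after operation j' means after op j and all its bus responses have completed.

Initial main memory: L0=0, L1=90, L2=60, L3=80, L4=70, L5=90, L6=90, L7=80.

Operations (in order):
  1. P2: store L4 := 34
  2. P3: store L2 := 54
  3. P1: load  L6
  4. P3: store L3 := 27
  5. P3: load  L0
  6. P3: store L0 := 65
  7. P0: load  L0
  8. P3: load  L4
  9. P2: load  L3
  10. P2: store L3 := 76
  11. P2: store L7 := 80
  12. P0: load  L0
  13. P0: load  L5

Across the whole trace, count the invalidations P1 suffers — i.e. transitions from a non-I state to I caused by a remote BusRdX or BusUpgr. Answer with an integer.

invalidations = 0

[1] P2: store L4 := 34 | P0:I, P1:I, P2:M(34), P3:I | bus: BusRdX
[2] P3: store L2 := 54 | P0:I, P1:I, P2:I, P3:M(54) | bus: BusRdX
[3] P1: load  L6 | P0:I, P1:E(90), P2:I, P3:I | bus: BusRd
[4] P3: store L3 := 27 | P0:I, P1:I, P2:I, P3:M(27) | bus: BusRdX
[5] P3: load  L0 | P0:I, P1:I, P2:I, P3:E(0) | bus: BusRd
[6] P3: store L0 := 65 | P0:I, P1:I, P2:I, P3:M(65) | bus: none
[7] P0: load  L0 | P0:S(65), P1:I, P2:I, P3:S(65) | bus: BusRd,Flush
[8] P3: load  L4 | P0:I, P1:I, P2:S(34), P3:S(34) | bus: BusRd,Flush
[9] P2: load  L3 | P0:I, P1:I, P2:S(27), P3:S(27) | bus: BusRd,Flush
[10] P2: store L3 := 76 | P0:I, P1:I, P2:M(76), P3:I | bus: BusUpgr
[11] P2: store L7 := 80 | P0:I, P1:I, P2:M(80), P3:I | bus: BusRdX
[12] P0: load  L0 | P0:S(65), P1:I, P2:I, P3:S(65) | bus: none
[13] P0: load  L5 | P0:E(90), P1:I, P2:I, P3:I | bus: BusRd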